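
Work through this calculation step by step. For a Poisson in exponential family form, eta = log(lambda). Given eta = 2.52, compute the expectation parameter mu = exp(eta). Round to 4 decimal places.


Expectation parameter for Poisson exponential family:
mu = exp(eta).
eta = 2.52.
mu = exp(2.52) = 12.4286

12.4286


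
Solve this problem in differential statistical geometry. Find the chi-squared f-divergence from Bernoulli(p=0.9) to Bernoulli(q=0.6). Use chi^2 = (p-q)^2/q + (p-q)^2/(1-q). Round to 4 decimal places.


Chi-squared divergence between Bernoulli distributions:
chi^2 = (p-q)^2/q + (p-q)^2/(1-q).
p = 0.9, q = 0.6, p-q = 0.3.
(p-q)^2 = 0.09.
term1 = 0.09/0.6 = 0.15.
term2 = 0.09/0.4 = 0.225.
chi^2 = 0.15 + 0.225 = 0.3750

0.3750


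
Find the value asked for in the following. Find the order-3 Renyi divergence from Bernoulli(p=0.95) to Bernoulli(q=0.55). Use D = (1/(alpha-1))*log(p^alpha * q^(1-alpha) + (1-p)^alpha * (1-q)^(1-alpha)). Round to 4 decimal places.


Renyi divergence of order alpha between Bernoulli distributions:
D = (1/(alpha-1))*log(p^alpha * q^(1-alpha) + (1-p)^alpha * (1-q)^(1-alpha)).
alpha = 3, p = 0.95, q = 0.55.
p^alpha * q^(1-alpha) = 0.95^3 * 0.55^-2 = 2.834298.
(1-p)^alpha * (1-q)^(1-alpha) = 0.05^3 * 0.45^-2 = 0.000617.
sum = 2.834298 + 0.000617 = 2.834915.
D = (1/2)*log(2.834915) = 0.5210

0.5210


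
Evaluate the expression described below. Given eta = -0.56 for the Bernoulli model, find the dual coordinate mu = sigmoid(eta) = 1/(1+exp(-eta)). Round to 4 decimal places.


Dual coordinate (expectation parameter) for Bernoulli:
mu = 1/(1+exp(-eta)).
eta = -0.56.
exp(-eta) = exp(0.56) = 1.750673.
mu = 1/(1+1.750673) = 0.3635

0.3635


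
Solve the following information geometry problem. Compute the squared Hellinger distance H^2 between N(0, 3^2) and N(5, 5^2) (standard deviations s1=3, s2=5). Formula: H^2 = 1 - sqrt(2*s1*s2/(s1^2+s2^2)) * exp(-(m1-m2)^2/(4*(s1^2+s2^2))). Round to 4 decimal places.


Squared Hellinger distance for Gaussians:
H^2 = 1 - sqrt(2*s1*s2/(s1^2+s2^2)) * exp(-(m1-m2)^2/(4*(s1^2+s2^2))).
s1^2 = 9, s2^2 = 25, s1^2+s2^2 = 34.
sqrt(2*3*5/(34)) = 0.939336.
(m1-m2)^2 = (-5)^2 = 25.
exp(-25/(4*34)) = exp(-0.183824) = 0.832083.
H^2 = 1 - 0.939336*0.832083 = 0.2184

0.2184


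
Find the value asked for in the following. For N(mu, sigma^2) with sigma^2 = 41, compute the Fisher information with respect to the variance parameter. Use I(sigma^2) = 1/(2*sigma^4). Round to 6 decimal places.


Fisher information for variance: I(sigma^2) = 1/(2*sigma^4).
sigma^2 = 41, so sigma^4 = 1681.
I = 1/(2*1681) = 1/3362 = 0.000297

0.000297


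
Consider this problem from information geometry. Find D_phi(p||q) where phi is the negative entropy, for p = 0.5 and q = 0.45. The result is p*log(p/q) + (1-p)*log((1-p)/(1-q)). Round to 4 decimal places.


Bregman divergence with negative entropy generator:
D = p*log(p/q) + (1-p)*log((1-p)/(1-q)).
p = 0.5, q = 0.45.
p*log(p/q) = 0.5*log(0.5/0.45) = 0.05268.
(1-p)*log((1-p)/(1-q)) = 0.5*log(0.5/0.55) = -0.047655.
D = 0.05268 + -0.047655 = 0.0050

0.0050


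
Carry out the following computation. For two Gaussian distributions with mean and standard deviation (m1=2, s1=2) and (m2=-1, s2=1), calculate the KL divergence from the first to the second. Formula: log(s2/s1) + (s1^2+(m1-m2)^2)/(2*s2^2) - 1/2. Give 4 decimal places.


KL divergence between normal distributions:
KL = log(s2/s1) + (s1^2 + (m1-m2)^2)/(2*s2^2) - 1/2.
log(1/2) = -0.693147.
(2^2 + (2--1)^2)/(2*1^2) = (4 + 9)/2 = 6.5.
KL = -0.693147 + 6.5 - 0.5 = 5.3069

5.3069


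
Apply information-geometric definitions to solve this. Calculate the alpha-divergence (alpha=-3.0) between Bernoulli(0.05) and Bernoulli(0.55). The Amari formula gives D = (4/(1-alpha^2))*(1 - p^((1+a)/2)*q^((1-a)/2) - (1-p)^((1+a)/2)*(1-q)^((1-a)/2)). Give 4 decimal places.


Amari alpha-divergence:
D = (4/(1-alpha^2))*(1 - p^((1+a)/2)*q^((1-a)/2) - (1-p)^((1+a)/2)*(1-q)^((1-a)/2)).
alpha = -3.0, p = 0.05, q = 0.55.
e1 = (1+alpha)/2 = -1.0, e2 = (1-alpha)/2 = 2.0.
t1 = p^e1 * q^e2 = 0.05^-1.0 * 0.55^2.0 = 6.05.
t2 = (1-p)^e1 * (1-q)^e2 = 0.95^-1.0 * 0.45^2.0 = 0.213158.
4/(1-alpha^2) = -0.5.
D = -0.5*(1 - 6.05 - 0.213158) = 2.6316

2.6316


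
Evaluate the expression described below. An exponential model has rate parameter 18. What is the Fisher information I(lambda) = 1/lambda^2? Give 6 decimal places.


Fisher information for exponential: I(lambda) = 1/lambda^2.
lambda = 18, lambda^2 = 324.
I = 1/324 = 0.003086

0.003086


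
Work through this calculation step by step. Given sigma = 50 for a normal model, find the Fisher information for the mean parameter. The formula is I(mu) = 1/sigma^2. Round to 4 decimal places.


The Fisher information for the mean of a normal distribution is I(mu) = 1/sigma^2.
sigma = 50, so sigma^2 = 2500.
I(mu) = 1/2500 = 0.0004

0.0004


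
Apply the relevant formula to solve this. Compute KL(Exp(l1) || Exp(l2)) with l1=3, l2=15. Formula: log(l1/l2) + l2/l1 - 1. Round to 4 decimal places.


KL divergence for exponential family:
KL = log(l1/l2) + l2/l1 - 1.
log(3/15) = -1.609438.
15/3 = 5.0.
KL = -1.609438 + 5.0 - 1 = 2.3906

2.3906


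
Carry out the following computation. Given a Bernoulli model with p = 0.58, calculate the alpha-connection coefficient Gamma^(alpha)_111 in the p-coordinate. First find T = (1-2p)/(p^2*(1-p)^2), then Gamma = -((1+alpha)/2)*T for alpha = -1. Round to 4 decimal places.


Skewness (Amari-Chentsov) tensor: T = (1-2p)/(p^2*(1-p)^2).
p = 0.58, 1-2p = -0.16, p^2 = 0.3364, (1-p)^2 = 0.1764.
T = -0.16/(0.3364 * 0.1764) = -2.696283.
In the p-coordinate, Gamma^(alpha) = Gamma^(0) - (alpha/2)*T with Gamma^(0) = (1/2)*g'(p) = -T/2,
so Gamma^(alpha) = -((1+alpha)/2)*T.
alpha = -1, -(1+alpha)/2 = 0.0.
Gamma = 0.0 * -2.696283 = 0.0000

0.0000


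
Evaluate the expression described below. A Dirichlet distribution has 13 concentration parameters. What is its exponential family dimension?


Exponential family dimension calculation:
Dirichlet with 13 components has 13 natural parameters.

13


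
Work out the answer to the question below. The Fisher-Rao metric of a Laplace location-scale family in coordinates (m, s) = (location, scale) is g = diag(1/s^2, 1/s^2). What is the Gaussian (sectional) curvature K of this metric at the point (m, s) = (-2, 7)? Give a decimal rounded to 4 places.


The metric has the form g = (A dm^2 + B ds^2)/s^2 with A = 1, B = 1.
Substitute u = sqrt(A/B)*m: g = B*(du^2 + ds^2)/s^2, i.e. B times the
Poincare upper half-plane metric, which has constant Gaussian curvature -1.
Scaling a 2D metric by a constant c divides the Gaussian curvature by c,
so K = -1/B = -1/(1) = -1.0000 everywhere (the point (m, s) = (-2, 7) is irrelevant:
the curvature is constant).
The requested Gaussian curvature is K = -1.0000.

-1.0000


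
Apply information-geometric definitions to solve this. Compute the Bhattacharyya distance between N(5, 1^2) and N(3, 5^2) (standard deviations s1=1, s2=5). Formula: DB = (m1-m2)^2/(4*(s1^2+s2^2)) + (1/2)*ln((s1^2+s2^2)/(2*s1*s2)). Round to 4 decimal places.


Bhattacharyya distance between two Gaussians:
DB = (m1-m2)^2/(4*(s1^2+s2^2)) + (1/2)*ln((s1^2+s2^2)/(2*s1*s2)).
(m1-m2)^2 = (2)^2 = 4.
s1^2+s2^2 = 1 + 25 = 26.
term1 = 4/104 = 0.038462.
term2 = 0.5*ln(26/10.0) = 0.477756.
DB = 0.038462 + 0.477756 = 0.5162

0.5162


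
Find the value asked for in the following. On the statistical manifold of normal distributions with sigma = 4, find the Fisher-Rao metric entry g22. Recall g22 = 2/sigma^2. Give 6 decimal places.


For the 2-parameter normal family, the Fisher metric has:
  g11 = 1/sigma^2, g22 = 2/sigma^2.
sigma = 4, sigma^2 = 16.
g22 = 0.125000

0.125000


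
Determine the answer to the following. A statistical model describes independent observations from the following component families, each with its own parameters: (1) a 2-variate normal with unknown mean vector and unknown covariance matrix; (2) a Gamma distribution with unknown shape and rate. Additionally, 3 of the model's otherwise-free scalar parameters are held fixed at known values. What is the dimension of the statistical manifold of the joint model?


The dimension of a statistical manifold equals the number of free
(independent) real parameters of the model. For a product of independent
blocks the parameter counts add.
- 2-variate normal: 2 (mean) + 2*3/2 = 3 (symmetric covariance) = 5.
- Gamma (shape, rate): 2.
Total = 5 + 2 = 7.
3 parameter(s) fixed at known values: 7 - 3 = 4.
Dimension = 4

4


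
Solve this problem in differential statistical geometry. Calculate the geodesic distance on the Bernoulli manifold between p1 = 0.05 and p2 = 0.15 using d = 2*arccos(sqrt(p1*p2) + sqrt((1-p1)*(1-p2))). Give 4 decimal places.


Geodesic distance on Bernoulli manifold:
d(p1,p2) = 2*arccos(sqrt(p1*p2) + sqrt((1-p1)*(1-p2))).
sqrt(p1*p2) = sqrt(0.05*0.15) = 0.086603.
sqrt((1-p1)*(1-p2)) = sqrt(0.95*0.85) = 0.89861.
arg = 0.086603 + 0.89861 = 0.985213.
d = 2*arccos(0.985213) = 0.3444

0.3444


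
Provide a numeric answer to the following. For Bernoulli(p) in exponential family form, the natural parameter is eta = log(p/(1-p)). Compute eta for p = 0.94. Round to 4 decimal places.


Natural parameter for Bernoulli: eta = log(p/(1-p)).
p = 0.94, 1-p = 0.06.
p/(1-p) = 15.666667.
eta = log(15.666667) = 2.7515

2.7515


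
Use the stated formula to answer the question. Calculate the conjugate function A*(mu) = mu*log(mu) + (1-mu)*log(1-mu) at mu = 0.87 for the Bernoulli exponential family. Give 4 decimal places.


Legendre transform for Bernoulli:
A*(mu) = mu*log(mu) + (1-mu)*log(1-mu).
mu = 0.87, 1-mu = 0.13.
mu*log(mu) = 0.87*log(0.87) = -0.121158.
(1-mu)*log(1-mu) = 0.13*log(0.13) = -0.265229.
A* = -0.121158 + -0.265229 = -0.3864

-0.3864


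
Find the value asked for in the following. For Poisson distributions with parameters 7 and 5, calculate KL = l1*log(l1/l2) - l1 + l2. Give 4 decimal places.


KL divergence for Poisson:
KL = l1*log(l1/l2) - l1 + l2.
l1 = 7, l2 = 5.
log(7/5) = 0.336472.
l1*log(l1/l2) = 7 * 0.336472 = 2.355306.
KL = 2.355306 - 7 + 5 = 0.3553

0.3553


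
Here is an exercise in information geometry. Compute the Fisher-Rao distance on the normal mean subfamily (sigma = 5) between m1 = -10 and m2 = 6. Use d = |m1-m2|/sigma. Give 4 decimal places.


On the fixed-variance normal subfamily, geodesic distance = |m1-m2|/sigma.
|-10 - 6| = 16.
sigma = 5.
d = 16/5 = 3.2000

3.2000


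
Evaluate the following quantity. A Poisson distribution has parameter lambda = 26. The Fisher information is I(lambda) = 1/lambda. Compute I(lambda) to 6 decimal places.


Fisher information for Poisson: I(lambda) = 1/lambda.
lambda = 26.
I(lambda) = 1/26 = 0.038462

0.038462


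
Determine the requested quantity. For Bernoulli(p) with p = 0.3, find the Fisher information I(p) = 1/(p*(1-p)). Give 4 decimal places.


For Bernoulli(p), Fisher information is I(p) = 1/(p*(1-p)).
p = 0.3, 1-p = 0.7.
p*(1-p) = 0.21.
I(p) = 1/0.21 = 4.7619

4.7619


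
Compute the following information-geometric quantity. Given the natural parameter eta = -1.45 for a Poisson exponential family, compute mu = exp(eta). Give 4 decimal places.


Expectation parameter for Poisson exponential family:
mu = exp(eta).
eta = -1.45.
mu = exp(-1.45) = 0.2346

0.2346


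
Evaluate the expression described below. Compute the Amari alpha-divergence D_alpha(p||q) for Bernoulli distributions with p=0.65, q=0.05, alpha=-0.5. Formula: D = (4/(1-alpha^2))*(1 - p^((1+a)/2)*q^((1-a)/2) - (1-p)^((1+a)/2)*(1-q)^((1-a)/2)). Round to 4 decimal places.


Amari alpha-divergence:
D = (4/(1-alpha^2))*(1 - p^((1+a)/2)*q^((1-a)/2) - (1-p)^((1+a)/2)*(1-q)^((1-a)/2)).
alpha = -0.5, p = 0.65, q = 0.05.
e1 = (1+alpha)/2 = 0.25, e2 = (1-alpha)/2 = 0.75.
t1 = p^e1 * q^e2 = 0.65^0.25 * 0.05^0.75 = 0.094941.
t2 = (1-p)^e1 * (1-q)^e2 = 0.35^0.25 * 0.95^0.75 = 0.740133.
4/(1-alpha^2) = 5.333333.
D = 5.333333*(1 - 0.094941 - 0.740133) = 0.8796

0.8796


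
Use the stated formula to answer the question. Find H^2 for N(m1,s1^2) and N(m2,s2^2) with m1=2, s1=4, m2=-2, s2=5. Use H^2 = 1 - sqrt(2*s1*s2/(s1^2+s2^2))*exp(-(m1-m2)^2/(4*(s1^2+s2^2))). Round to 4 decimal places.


Squared Hellinger distance for Gaussians:
H^2 = 1 - sqrt(2*s1*s2/(s1^2+s2^2)) * exp(-(m1-m2)^2/(4*(s1^2+s2^2))).
s1^2 = 16, s2^2 = 25, s1^2+s2^2 = 41.
sqrt(2*4*5/(41)) = 0.98773.
(m1-m2)^2 = (4)^2 = 16.
exp(-16/(4*41)) = exp(-0.097561) = 0.907047.
H^2 = 1 - 0.98773*0.907047 = 0.1041

0.1041


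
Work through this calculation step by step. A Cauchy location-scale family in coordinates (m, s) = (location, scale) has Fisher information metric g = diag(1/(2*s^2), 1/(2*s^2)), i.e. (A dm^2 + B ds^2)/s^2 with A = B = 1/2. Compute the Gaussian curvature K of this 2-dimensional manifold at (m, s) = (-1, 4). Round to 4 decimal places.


The metric has the form g = (A dm^2 + B ds^2)/s^2 with A = 1/2, B = 1/2.
Substitute u = sqrt(A/B)*m: g = B*(du^2 + ds^2)/s^2, i.e. B times the
Poincare upper half-plane metric, which has constant Gaussian curvature -1.
Scaling a 2D metric by a constant c divides the Gaussian curvature by c,
so K = -1/B = -1/(1/2) = -2.0000 everywhere (the point (m, s) = (-1, 4) is irrelevant:
the curvature is constant).
The requested Gaussian curvature is K = -2.0000.

-2.0000


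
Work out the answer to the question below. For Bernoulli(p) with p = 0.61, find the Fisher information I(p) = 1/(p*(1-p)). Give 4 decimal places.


For Bernoulli(p), Fisher information is I(p) = 1/(p*(1-p)).
p = 0.61, 1-p = 0.39.
p*(1-p) = 0.2379.
I(p) = 1/0.2379 = 4.2034

4.2034


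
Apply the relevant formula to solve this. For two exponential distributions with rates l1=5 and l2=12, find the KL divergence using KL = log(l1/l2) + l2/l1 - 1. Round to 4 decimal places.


KL divergence for exponential family:
KL = log(l1/l2) + l2/l1 - 1.
log(5/12) = -0.875469.
12/5 = 2.4.
KL = -0.875469 + 2.4 - 1 = 0.5245

0.5245


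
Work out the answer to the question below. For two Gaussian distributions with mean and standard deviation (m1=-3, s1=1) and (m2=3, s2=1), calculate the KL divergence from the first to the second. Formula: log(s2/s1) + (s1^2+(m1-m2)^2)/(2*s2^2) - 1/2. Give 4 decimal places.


KL divergence between normal distributions:
KL = log(s2/s1) + (s1^2 + (m1-m2)^2)/(2*s2^2) - 1/2.
log(1/1) = 0.0.
(1^2 + (-3-3)^2)/(2*1^2) = (1 + 36)/2 = 18.5.
KL = 0.0 + 18.5 - 0.5 = 18.0000

18.0000


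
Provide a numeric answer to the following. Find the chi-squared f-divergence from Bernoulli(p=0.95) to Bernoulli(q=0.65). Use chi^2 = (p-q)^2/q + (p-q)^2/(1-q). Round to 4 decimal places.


Chi-squared divergence between Bernoulli distributions:
chi^2 = (p-q)^2/q + (p-q)^2/(1-q).
p = 0.95, q = 0.65, p-q = 0.3.
(p-q)^2 = 0.09.
term1 = 0.09/0.65 = 0.138462.
term2 = 0.09/0.35 = 0.257143.
chi^2 = 0.138462 + 0.257143 = 0.3956

0.3956


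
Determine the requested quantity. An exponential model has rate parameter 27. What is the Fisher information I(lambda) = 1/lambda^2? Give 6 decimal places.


Fisher information for exponential: I(lambda) = 1/lambda^2.
lambda = 27, lambda^2 = 729.
I = 1/729 = 0.001372

0.001372


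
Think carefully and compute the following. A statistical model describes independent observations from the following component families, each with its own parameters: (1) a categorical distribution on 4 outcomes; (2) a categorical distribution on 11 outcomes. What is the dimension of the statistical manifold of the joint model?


The dimension of a statistical manifold equals the number of free
(independent) real parameters of the model. For a product of independent
blocks the parameter counts add.
- categorical on 4 outcomes (probabilities sum to 1): 4-1 = 3.
- categorical on 11 outcomes (probabilities sum to 1): 11-1 = 10.
Total = 3 + 10 = 13.
Dimension = 13

13


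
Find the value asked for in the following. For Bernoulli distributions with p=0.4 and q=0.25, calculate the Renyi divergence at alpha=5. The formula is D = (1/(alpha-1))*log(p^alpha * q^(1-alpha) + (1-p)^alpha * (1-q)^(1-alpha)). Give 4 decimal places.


Renyi divergence of order alpha between Bernoulli distributions:
D = (1/(alpha-1))*log(p^alpha * q^(1-alpha) + (1-p)^alpha * (1-q)^(1-alpha)).
alpha = 5, p = 0.4, q = 0.25.
p^alpha * q^(1-alpha) = 0.4^5 * 0.25^-4 = 2.62144.
(1-p)^alpha * (1-q)^(1-alpha) = 0.6^5 * 0.75^-4 = 0.24576.
sum = 2.62144 + 0.24576 = 2.8672.
D = (1/4)*log(2.8672) = 0.2633

0.2633


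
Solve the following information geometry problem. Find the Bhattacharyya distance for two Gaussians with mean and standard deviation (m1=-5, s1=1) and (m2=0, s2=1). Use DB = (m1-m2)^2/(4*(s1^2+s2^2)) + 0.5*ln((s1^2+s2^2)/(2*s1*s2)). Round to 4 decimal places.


Bhattacharyya distance between two Gaussians:
DB = (m1-m2)^2/(4*(s1^2+s2^2)) + (1/2)*ln((s1^2+s2^2)/(2*s1*s2)).
(m1-m2)^2 = (-5)^2 = 25.
s1^2+s2^2 = 1 + 1 = 2.
term1 = 25/8 = 3.125.
term2 = 0.5*ln(2/2.0) = 0.0.
DB = 3.125 + 0.0 = 3.1250

3.1250


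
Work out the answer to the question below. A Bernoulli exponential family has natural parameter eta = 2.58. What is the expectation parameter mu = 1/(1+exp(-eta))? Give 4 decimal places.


Dual coordinate (expectation parameter) for Bernoulli:
mu = 1/(1+exp(-eta)).
eta = 2.58.
exp(-eta) = exp(-2.58) = 0.075774.
mu = 1/(1+0.075774) = 0.9296

0.9296


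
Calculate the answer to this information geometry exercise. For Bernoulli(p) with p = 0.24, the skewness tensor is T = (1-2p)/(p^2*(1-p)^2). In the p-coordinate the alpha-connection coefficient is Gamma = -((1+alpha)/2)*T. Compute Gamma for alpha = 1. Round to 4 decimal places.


Skewness (Amari-Chentsov) tensor: T = (1-2p)/(p^2*(1-p)^2).
p = 0.24, 1-2p = 0.52, p^2 = 0.0576, (1-p)^2 = 0.5776.
T = 0.52/(0.0576 * 0.5776) = 15.629809.
In the p-coordinate, Gamma^(alpha) = Gamma^(0) - (alpha/2)*T with Gamma^(0) = (1/2)*g'(p) = -T/2,
so Gamma^(alpha) = -((1+alpha)/2)*T.
alpha = 1, -(1+alpha)/2 = -1.0.
Gamma = -1.0 * 15.629809 = -15.6298

-15.6298


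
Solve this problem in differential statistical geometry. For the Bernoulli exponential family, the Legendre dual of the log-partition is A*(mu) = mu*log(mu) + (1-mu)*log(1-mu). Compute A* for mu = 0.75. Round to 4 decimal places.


Legendre transform for Bernoulli:
A*(mu) = mu*log(mu) + (1-mu)*log(1-mu).
mu = 0.75, 1-mu = 0.25.
mu*log(mu) = 0.75*log(0.75) = -0.215762.
(1-mu)*log(1-mu) = 0.25*log(0.25) = -0.346574.
A* = -0.215762 + -0.346574 = -0.5623

-0.5623


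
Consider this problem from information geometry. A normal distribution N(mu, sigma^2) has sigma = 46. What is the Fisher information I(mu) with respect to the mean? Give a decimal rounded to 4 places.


The Fisher information for the mean of a normal distribution is I(mu) = 1/sigma^2.
sigma = 46, so sigma^2 = 2116.
I(mu) = 1/2116 = 0.0005

0.0005


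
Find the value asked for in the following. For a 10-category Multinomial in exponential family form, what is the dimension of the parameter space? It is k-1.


Exponential family dimension calculation:
For Multinomial with k=10 categories, dim = k-1 = 9.

9


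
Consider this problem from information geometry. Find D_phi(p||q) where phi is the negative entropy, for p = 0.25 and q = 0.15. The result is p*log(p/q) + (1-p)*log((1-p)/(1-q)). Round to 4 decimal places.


Bregman divergence with negative entropy generator:
D = p*log(p/q) + (1-p)*log((1-p)/(1-q)).
p = 0.25, q = 0.15.
p*log(p/q) = 0.25*log(0.25/0.15) = 0.127706.
(1-p)*log((1-p)/(1-q)) = 0.75*log(0.75/0.85) = -0.093872.
D = 0.127706 + -0.093872 = 0.0338

0.0338


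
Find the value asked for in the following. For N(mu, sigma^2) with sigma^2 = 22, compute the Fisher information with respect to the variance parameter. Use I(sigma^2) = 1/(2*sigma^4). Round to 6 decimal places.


Fisher information for variance: I(sigma^2) = 1/(2*sigma^4).
sigma^2 = 22, so sigma^4 = 484.
I = 1/(2*484) = 1/968 = 0.001033

0.001033


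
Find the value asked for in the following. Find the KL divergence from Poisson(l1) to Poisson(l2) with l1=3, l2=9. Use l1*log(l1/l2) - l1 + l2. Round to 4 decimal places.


KL divergence for Poisson:
KL = l1*log(l1/l2) - l1 + l2.
l1 = 3, l2 = 9.
log(3/9) = -1.098612.
l1*log(l1/l2) = 3 * -1.098612 = -3.295837.
KL = -3.295837 - 3 + 9 = 2.7042

2.7042


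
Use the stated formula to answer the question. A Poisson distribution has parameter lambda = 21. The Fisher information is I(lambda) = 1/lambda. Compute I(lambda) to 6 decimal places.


Fisher information for Poisson: I(lambda) = 1/lambda.
lambda = 21.
I(lambda) = 1/21 = 0.047619

0.047619


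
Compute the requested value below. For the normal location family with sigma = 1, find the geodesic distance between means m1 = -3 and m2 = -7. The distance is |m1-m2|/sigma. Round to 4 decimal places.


On the fixed-variance normal subfamily, geodesic distance = |m1-m2|/sigma.
|-3 - -7| = 4.
sigma = 1.
d = 4/1 = 4.0000

4.0000


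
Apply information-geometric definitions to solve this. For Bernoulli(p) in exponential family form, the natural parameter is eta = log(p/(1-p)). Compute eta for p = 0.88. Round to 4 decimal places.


Natural parameter for Bernoulli: eta = log(p/(1-p)).
p = 0.88, 1-p = 0.12.
p/(1-p) = 7.333333.
eta = log(7.333333) = 1.9924

1.9924


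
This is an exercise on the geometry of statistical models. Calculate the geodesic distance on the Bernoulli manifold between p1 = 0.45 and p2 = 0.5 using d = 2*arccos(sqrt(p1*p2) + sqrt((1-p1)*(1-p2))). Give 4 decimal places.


Geodesic distance on Bernoulli manifold:
d(p1,p2) = 2*arccos(sqrt(p1*p2) + sqrt((1-p1)*(1-p2))).
sqrt(p1*p2) = sqrt(0.45*0.5) = 0.474342.
sqrt((1-p1)*(1-p2)) = sqrt(0.55*0.5) = 0.524404.
arg = 0.474342 + 0.524404 = 0.998746.
d = 2*arccos(0.998746) = 0.1002

0.1002


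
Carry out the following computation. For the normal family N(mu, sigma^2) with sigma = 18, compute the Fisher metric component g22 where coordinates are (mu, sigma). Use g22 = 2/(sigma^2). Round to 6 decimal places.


For the 2-parameter normal family, the Fisher metric has:
  g11 = 1/sigma^2, g22 = 2/sigma^2.
sigma = 18, sigma^2 = 324.
g22 = 0.006173

0.006173


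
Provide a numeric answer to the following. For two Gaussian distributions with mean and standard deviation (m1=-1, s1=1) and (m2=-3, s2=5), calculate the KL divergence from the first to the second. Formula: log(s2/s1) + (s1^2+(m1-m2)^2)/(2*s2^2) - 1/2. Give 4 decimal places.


KL divergence between normal distributions:
KL = log(s2/s1) + (s1^2 + (m1-m2)^2)/(2*s2^2) - 1/2.
log(5/1) = 1.609438.
(1^2 + (-1--3)^2)/(2*5^2) = (1 + 4)/50 = 0.1.
KL = 1.609438 + 0.1 - 0.5 = 1.2094

1.2094


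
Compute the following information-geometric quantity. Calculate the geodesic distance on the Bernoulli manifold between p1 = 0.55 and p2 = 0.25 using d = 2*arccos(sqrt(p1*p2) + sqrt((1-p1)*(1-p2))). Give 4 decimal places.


Geodesic distance on Bernoulli manifold:
d(p1,p2) = 2*arccos(sqrt(p1*p2) + sqrt((1-p1)*(1-p2))).
sqrt(p1*p2) = sqrt(0.55*0.25) = 0.37081.
sqrt((1-p1)*(1-p2)) = sqrt(0.45*0.75) = 0.580948.
arg = 0.37081 + 0.580948 = 0.951757.
d = 2*arccos(0.951757) = 0.6238

0.6238


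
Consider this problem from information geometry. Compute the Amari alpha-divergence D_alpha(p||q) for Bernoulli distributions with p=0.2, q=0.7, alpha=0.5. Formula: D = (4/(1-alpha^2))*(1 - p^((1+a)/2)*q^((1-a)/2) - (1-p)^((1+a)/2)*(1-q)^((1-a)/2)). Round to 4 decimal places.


Amari alpha-divergence:
D = (4/(1-alpha^2))*(1 - p^((1+a)/2)*q^((1-a)/2) - (1-p)^((1+a)/2)*(1-q)^((1-a)/2)).
alpha = 0.5, p = 0.2, q = 0.7.
e1 = (1+alpha)/2 = 0.75, e2 = (1-alpha)/2 = 0.25.
t1 = p^e1 * q^e2 = 0.2^0.75 * 0.7^0.25 = 0.273556.
t2 = (1-p)^e1 * (1-q)^e2 = 0.8^0.75 * 0.3^0.25 = 0.626034.
4/(1-alpha^2) = 5.333333.
D = 5.333333*(1 - 0.273556 - 0.626034) = 0.5355

0.5355


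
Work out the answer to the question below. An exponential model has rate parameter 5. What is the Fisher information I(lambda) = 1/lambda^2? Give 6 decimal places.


Fisher information for exponential: I(lambda) = 1/lambda^2.
lambda = 5, lambda^2 = 25.
I = 1/25 = 0.040000

0.040000


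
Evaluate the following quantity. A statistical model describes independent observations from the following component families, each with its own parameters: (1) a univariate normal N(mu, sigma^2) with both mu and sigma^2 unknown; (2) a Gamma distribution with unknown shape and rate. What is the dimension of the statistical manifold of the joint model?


The dimension of a statistical manifold equals the number of free
(independent) real parameters of the model. For a product of independent
blocks the parameter counts add.
- normal (mu, sigma^2): 2.
- Gamma (shape, rate): 2.
Total = 2 + 2 = 4.
Dimension = 4

4


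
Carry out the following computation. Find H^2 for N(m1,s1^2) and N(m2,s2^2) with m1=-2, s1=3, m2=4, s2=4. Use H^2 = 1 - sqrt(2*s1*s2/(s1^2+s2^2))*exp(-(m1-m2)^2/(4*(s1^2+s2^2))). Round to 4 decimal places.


Squared Hellinger distance for Gaussians:
H^2 = 1 - sqrt(2*s1*s2/(s1^2+s2^2)) * exp(-(m1-m2)^2/(4*(s1^2+s2^2))).
s1^2 = 9, s2^2 = 16, s1^2+s2^2 = 25.
sqrt(2*3*4/(25)) = 0.979796.
(m1-m2)^2 = (-6)^2 = 36.
exp(-36/(4*25)) = exp(-0.36) = 0.697676.
H^2 = 1 - 0.979796*0.697676 = 0.3164

0.3164


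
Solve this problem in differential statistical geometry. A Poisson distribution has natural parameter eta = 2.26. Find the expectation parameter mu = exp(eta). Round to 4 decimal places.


Expectation parameter for Poisson exponential family:
mu = exp(eta).
eta = 2.26.
mu = exp(2.26) = 9.5831

9.5831


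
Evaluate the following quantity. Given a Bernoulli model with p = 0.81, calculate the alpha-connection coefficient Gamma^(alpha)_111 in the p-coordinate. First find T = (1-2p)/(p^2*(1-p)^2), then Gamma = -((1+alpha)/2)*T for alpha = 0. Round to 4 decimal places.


Skewness (Amari-Chentsov) tensor: T = (1-2p)/(p^2*(1-p)^2).
p = 0.81, 1-2p = -0.62, p^2 = 0.6561, (1-p)^2 = 0.0361.
T = -0.62/(0.6561 * 0.0361) = -26.176673.
In the p-coordinate, Gamma^(alpha) = Gamma^(0) - (alpha/2)*T with Gamma^(0) = (1/2)*g'(p) = -T/2,
so Gamma^(alpha) = -((1+alpha)/2)*T.
alpha = 0, -(1+alpha)/2 = -0.5.
Gamma = -0.5 * -26.176673 = 13.0883

13.0883


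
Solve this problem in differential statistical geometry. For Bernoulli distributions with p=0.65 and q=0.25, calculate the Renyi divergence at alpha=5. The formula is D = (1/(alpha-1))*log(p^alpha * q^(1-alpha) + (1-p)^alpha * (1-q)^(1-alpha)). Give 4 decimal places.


Renyi divergence of order alpha between Bernoulli distributions:
D = (1/(alpha-1))*log(p^alpha * q^(1-alpha) + (1-p)^alpha * (1-q)^(1-alpha)).
alpha = 5, p = 0.65, q = 0.25.
p^alpha * q^(1-alpha) = 0.65^5 * 0.25^-4 = 29.70344.
(1-p)^alpha * (1-q)^(1-alpha) = 0.35^5 * 0.75^-4 = 0.0166.
sum = 29.70344 + 0.0166 = 29.72004.
D = (1/4)*log(29.72004) = 0.8480

0.8480


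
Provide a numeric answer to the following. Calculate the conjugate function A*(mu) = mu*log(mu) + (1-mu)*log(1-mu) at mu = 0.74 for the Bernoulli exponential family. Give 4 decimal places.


Legendre transform for Bernoulli:
A*(mu) = mu*log(mu) + (1-mu)*log(1-mu).
mu = 0.74, 1-mu = 0.26.
mu*log(mu) = 0.74*log(0.74) = -0.222818.
(1-mu)*log(1-mu) = 0.26*log(0.26) = -0.350239.
A* = -0.222818 + -0.350239 = -0.5731

-0.5731


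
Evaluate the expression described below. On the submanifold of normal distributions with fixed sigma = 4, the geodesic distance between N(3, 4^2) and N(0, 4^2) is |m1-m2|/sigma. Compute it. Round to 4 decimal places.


On the fixed-variance normal subfamily, geodesic distance = |m1-m2|/sigma.
|3 - 0| = 3.
sigma = 4.
d = 3/4 = 0.7500

0.7500


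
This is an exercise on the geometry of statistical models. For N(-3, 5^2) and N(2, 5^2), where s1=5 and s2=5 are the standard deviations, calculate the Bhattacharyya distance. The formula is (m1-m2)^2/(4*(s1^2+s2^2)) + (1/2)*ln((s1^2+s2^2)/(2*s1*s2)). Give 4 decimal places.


Bhattacharyya distance between two Gaussians:
DB = (m1-m2)^2/(4*(s1^2+s2^2)) + (1/2)*ln((s1^2+s2^2)/(2*s1*s2)).
(m1-m2)^2 = (-5)^2 = 25.
s1^2+s2^2 = 25 + 25 = 50.
term1 = 25/200 = 0.125.
term2 = 0.5*ln(50/50.0) = 0.0.
DB = 0.125 + 0.0 = 0.1250

0.1250


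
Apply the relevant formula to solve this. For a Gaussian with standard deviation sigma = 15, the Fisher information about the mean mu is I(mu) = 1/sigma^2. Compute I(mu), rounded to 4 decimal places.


The Fisher information for the mean of a normal distribution is I(mu) = 1/sigma^2.
sigma = 15, so sigma^2 = 225.
I(mu) = 1/225 = 0.0044

0.0044


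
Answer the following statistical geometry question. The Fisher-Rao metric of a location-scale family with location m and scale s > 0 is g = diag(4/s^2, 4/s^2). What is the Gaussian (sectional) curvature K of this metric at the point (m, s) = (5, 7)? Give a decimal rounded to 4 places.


The metric has the form g = (A dm^2 + B ds^2)/s^2 with A = 4, B = 4.
Substitute u = sqrt(A/B)*m: g = B*(du^2 + ds^2)/s^2, i.e. B times the
Poincare upper half-plane metric, which has constant Gaussian curvature -1.
Scaling a 2D metric by a constant c divides the Gaussian curvature by c,
so K = -1/B = -1/(4) = -0.2500 everywhere (the point (m, s) = (5, 7) is irrelevant:
the curvature is constant).
The requested Gaussian curvature is K = -0.2500.

-0.2500


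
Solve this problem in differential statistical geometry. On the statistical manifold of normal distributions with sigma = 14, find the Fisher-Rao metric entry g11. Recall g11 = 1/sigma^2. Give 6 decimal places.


For the 2-parameter normal family, the Fisher metric has:
  g11 = 1/sigma^2, g22 = 2/sigma^2.
sigma = 14, sigma^2 = 196.
g11 = 0.005102

0.005102


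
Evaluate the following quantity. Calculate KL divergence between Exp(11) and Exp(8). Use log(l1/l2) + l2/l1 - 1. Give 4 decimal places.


KL divergence for exponential family:
KL = log(l1/l2) + l2/l1 - 1.
log(11/8) = 0.318454.
8/11 = 0.727273.
KL = 0.318454 + 0.727273 - 1 = 0.0457

0.0457


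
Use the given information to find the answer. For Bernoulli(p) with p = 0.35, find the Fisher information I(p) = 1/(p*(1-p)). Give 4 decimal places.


For Bernoulli(p), Fisher information is I(p) = 1/(p*(1-p)).
p = 0.35, 1-p = 0.65.
p*(1-p) = 0.2275.
I(p) = 1/0.2275 = 4.3956

4.3956


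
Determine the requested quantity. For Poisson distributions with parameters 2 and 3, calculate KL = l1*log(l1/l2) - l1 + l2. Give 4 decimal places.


KL divergence for Poisson:
KL = l1*log(l1/l2) - l1 + l2.
l1 = 2, l2 = 3.
log(2/3) = -0.405465.
l1*log(l1/l2) = 2 * -0.405465 = -0.81093.
KL = -0.81093 - 2 + 3 = 0.1891

0.1891


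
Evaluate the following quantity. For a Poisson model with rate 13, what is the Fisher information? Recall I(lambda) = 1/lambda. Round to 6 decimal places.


Fisher information for Poisson: I(lambda) = 1/lambda.
lambda = 13.
I(lambda) = 1/13 = 0.076923

0.076923


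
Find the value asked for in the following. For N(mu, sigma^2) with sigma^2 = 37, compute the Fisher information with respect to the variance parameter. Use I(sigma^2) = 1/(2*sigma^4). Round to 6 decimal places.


Fisher information for variance: I(sigma^2) = 1/(2*sigma^4).
sigma^2 = 37, so sigma^4 = 1369.
I = 1/(2*1369) = 1/2738 = 0.000365

0.000365


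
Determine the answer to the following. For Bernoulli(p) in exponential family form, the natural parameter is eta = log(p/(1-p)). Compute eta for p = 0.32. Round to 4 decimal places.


Natural parameter for Bernoulli: eta = log(p/(1-p)).
p = 0.32, 1-p = 0.68.
p/(1-p) = 0.470588.
eta = log(0.470588) = -0.7538

-0.7538


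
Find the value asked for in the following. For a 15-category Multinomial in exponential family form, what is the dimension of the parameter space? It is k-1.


Exponential family dimension calculation:
For Multinomial with k=15 categories, dim = k-1 = 14.

14


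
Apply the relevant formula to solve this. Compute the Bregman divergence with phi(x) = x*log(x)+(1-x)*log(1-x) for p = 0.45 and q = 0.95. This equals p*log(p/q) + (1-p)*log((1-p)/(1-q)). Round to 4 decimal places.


Bregman divergence with negative entropy generator:
D = p*log(p/q) + (1-p)*log((1-p)/(1-q)).
p = 0.45, q = 0.95.
p*log(p/q) = 0.45*log(0.45/0.95) = -0.336246.
(1-p)*log((1-p)/(1-q)) = 0.55*log(0.55/0.05) = 1.318842.
D = -0.336246 + 1.318842 = 0.9826

0.9826


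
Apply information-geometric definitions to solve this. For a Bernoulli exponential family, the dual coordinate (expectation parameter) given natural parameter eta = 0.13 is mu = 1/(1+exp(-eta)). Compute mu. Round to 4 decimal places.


Dual coordinate (expectation parameter) for Bernoulli:
mu = 1/(1+exp(-eta)).
eta = 0.13.
exp(-eta) = exp(-0.13) = 0.878095.
mu = 1/(1+0.878095) = 0.5325

0.5325


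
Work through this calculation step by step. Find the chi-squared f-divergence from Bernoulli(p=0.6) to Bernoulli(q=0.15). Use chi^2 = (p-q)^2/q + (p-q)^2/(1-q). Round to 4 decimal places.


Chi-squared divergence between Bernoulli distributions:
chi^2 = (p-q)^2/q + (p-q)^2/(1-q).
p = 0.6, q = 0.15, p-q = 0.45.
(p-q)^2 = 0.2025.
term1 = 0.2025/0.15 = 1.35.
term2 = 0.2025/0.85 = 0.238235.
chi^2 = 1.35 + 0.238235 = 1.5882

1.5882


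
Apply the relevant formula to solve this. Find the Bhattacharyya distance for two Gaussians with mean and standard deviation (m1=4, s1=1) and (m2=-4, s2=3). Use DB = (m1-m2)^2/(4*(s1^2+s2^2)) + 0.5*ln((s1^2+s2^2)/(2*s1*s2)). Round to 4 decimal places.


Bhattacharyya distance between two Gaussians:
DB = (m1-m2)^2/(4*(s1^2+s2^2)) + (1/2)*ln((s1^2+s2^2)/(2*s1*s2)).
(m1-m2)^2 = (8)^2 = 64.
s1^2+s2^2 = 1 + 9 = 10.
term1 = 64/40 = 1.6.
term2 = 0.5*ln(10/6.0) = 0.255413.
DB = 1.6 + 0.255413 = 1.8554

1.8554


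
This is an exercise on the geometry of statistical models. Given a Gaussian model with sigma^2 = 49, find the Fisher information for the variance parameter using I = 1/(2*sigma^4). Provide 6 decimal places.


Fisher information for variance: I(sigma^2) = 1/(2*sigma^4).
sigma^2 = 49, so sigma^4 = 2401.
I = 1/(2*2401) = 1/4802 = 0.000208

0.000208


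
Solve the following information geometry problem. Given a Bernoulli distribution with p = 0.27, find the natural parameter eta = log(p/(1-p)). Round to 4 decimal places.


Natural parameter for Bernoulli: eta = log(p/(1-p)).
p = 0.27, 1-p = 0.73.
p/(1-p) = 0.369863.
eta = log(0.369863) = -0.9946

-0.9946


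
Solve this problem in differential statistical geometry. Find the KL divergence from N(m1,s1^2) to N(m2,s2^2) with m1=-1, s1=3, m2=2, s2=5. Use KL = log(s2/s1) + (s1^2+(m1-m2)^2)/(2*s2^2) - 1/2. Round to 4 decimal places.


KL divergence between normal distributions:
KL = log(s2/s1) + (s1^2 + (m1-m2)^2)/(2*s2^2) - 1/2.
log(5/3) = 0.510826.
(3^2 + (-1-2)^2)/(2*5^2) = (9 + 9)/50 = 0.36.
KL = 0.510826 + 0.36 - 0.5 = 0.3708

0.3708


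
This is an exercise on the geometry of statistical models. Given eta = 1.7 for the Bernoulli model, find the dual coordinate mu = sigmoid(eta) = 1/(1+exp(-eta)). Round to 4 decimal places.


Dual coordinate (expectation parameter) for Bernoulli:
mu = 1/(1+exp(-eta)).
eta = 1.7.
exp(-eta) = exp(-1.7) = 0.182684.
mu = 1/(1+0.182684) = 0.8455

0.8455


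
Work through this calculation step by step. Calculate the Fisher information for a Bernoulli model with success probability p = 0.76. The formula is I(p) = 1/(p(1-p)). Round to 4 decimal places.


For Bernoulli(p), Fisher information is I(p) = 1/(p*(1-p)).
p = 0.76, 1-p = 0.24.
p*(1-p) = 0.1824.
I(p) = 1/0.1824 = 5.4825

5.4825


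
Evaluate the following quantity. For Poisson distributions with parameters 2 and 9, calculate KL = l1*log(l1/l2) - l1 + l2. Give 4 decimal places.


KL divergence for Poisson:
KL = l1*log(l1/l2) - l1 + l2.
l1 = 2, l2 = 9.
log(2/9) = -1.504077.
l1*log(l1/l2) = 2 * -1.504077 = -3.008155.
KL = -3.008155 - 2 + 9 = 3.9918

3.9918


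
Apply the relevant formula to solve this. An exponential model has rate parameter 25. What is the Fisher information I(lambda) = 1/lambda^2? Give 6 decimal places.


Fisher information for exponential: I(lambda) = 1/lambda^2.
lambda = 25, lambda^2 = 625.
I = 1/625 = 0.001600

0.001600


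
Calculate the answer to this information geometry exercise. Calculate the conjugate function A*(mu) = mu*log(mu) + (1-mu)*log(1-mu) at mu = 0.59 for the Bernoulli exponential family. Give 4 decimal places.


Legendre transform for Bernoulli:
A*(mu) = mu*log(mu) + (1-mu)*log(1-mu).
mu = 0.59, 1-mu = 0.41.
mu*log(mu) = 0.59*log(0.59) = -0.311303.
(1-mu)*log(1-mu) = 0.41*log(0.41) = -0.365555.
A* = -0.311303 + -0.365555 = -0.6769

-0.6769


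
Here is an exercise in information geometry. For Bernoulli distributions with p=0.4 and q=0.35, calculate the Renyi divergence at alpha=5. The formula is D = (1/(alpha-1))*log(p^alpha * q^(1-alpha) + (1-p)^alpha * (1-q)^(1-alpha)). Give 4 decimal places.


Renyi divergence of order alpha between Bernoulli distributions:
D = (1/(alpha-1))*log(p^alpha * q^(1-alpha) + (1-p)^alpha * (1-q)^(1-alpha)).
alpha = 5, p = 0.4, q = 0.35.
p^alpha * q^(1-alpha) = 0.4^5 * 0.35^-4 = 0.682382.
(1-p)^alpha * (1-q)^(1-alpha) = 0.6^5 * 0.65^-4 = 0.435615.
sum = 0.682382 + 0.435615 = 1.117997.
D = (1/4)*log(1.117997) = 0.0279

0.0279


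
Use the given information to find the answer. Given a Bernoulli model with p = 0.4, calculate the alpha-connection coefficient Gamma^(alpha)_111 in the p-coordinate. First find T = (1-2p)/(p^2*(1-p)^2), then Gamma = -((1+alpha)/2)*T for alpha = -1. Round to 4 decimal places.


Skewness (Amari-Chentsov) tensor: T = (1-2p)/(p^2*(1-p)^2).
p = 0.4, 1-2p = 0.2, p^2 = 0.16, (1-p)^2 = 0.36.
T = 0.2/(0.16 * 0.36) = 3.472222.
In the p-coordinate, Gamma^(alpha) = Gamma^(0) - (alpha/2)*T with Gamma^(0) = (1/2)*g'(p) = -T/2,
so Gamma^(alpha) = -((1+alpha)/2)*T.
alpha = -1, -(1+alpha)/2 = 0.0.
Gamma = 0.0 * 3.472222 = 0.0000

0.0000


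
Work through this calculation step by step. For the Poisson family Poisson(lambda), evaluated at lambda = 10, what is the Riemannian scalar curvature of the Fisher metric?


This family has a single free parameter, so its statistical manifold
is 1-dimensional. The Riemann curvature tensor of any 1-dimensional
Riemannian manifold vanishes identically, so R = 0.

0


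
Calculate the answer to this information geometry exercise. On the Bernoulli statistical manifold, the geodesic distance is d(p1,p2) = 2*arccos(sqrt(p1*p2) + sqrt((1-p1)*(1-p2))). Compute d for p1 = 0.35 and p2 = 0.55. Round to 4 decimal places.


Geodesic distance on Bernoulli manifold:
d(p1,p2) = 2*arccos(sqrt(p1*p2) + sqrt((1-p1)*(1-p2))).
sqrt(p1*p2) = sqrt(0.35*0.55) = 0.438748.
sqrt((1-p1)*(1-p2)) = sqrt(0.65*0.45) = 0.540833.
arg = 0.438748 + 0.540833 = 0.979581.
d = 2*arccos(0.979581) = 0.4049

0.4049


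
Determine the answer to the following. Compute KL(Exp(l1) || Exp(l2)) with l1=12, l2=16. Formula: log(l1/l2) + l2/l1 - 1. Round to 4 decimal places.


KL divergence for exponential family:
KL = log(l1/l2) + l2/l1 - 1.
log(12/16) = -0.287682.
16/12 = 1.333333.
KL = -0.287682 + 1.333333 - 1 = 0.0457

0.0457


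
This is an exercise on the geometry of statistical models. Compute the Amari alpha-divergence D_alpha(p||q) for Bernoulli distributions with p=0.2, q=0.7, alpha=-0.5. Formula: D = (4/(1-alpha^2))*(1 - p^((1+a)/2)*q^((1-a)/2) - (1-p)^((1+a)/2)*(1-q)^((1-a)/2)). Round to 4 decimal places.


Amari alpha-divergence:
D = (4/(1-alpha^2))*(1 - p^((1+a)/2)*q^((1-a)/2) - (1-p)^((1+a)/2)*(1-q)^((1-a)/2)).
alpha = -0.5, p = 0.2, q = 0.7.
e1 = (1+alpha)/2 = 0.25, e2 = (1-alpha)/2 = 0.75.
t1 = p^e1 * q^e2 = 0.2^0.25 * 0.7^0.75 = 0.511777.
t2 = (1-p)^e1 * (1-q)^e2 = 0.8^0.25 * 0.3^0.75 = 0.383366.
4/(1-alpha^2) = 5.333333.
D = 5.333333*(1 - 0.511777 - 0.383366) = 0.5592

0.5592


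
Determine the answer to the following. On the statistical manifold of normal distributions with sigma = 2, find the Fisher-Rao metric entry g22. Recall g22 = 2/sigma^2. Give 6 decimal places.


For the 2-parameter normal family, the Fisher metric has:
  g11 = 1/sigma^2, g22 = 2/sigma^2.
sigma = 2, sigma^2 = 4.
g22 = 0.500000

0.500000


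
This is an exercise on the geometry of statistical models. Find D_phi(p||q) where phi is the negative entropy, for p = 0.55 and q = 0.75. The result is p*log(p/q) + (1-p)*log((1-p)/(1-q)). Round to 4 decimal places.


Bregman divergence with negative entropy generator:
D = p*log(p/q) + (1-p)*log((1-p)/(1-q)).
p = 0.55, q = 0.75.
p*log(p/q) = 0.55*log(0.55/0.75) = -0.170585.
(1-p)*log((1-p)/(1-q)) = 0.45*log(0.45/0.25) = 0.264504.
D = -0.170585 + 0.264504 = 0.0939

0.0939
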